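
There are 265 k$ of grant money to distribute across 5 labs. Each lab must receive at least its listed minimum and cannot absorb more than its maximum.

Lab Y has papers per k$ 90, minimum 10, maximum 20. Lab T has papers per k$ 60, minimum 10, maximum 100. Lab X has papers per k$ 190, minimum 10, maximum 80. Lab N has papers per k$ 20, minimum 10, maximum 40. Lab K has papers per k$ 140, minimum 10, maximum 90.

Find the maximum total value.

33700

Meeting every minimum uses 10+10+10+10+10 = 50 k$, leaving 215.
Rank by papers per k$: Lab X 190 > Lab K 140 > Lab Y 90 > Lab T 60 > Lab N 20.
Lab X takes 70 more to reach its cap of 80 → 145 left.
Lab K takes 80 more to reach its cap of 90 → 65 left.
Give Lab Y 10 more to hit its cap of 20 → 55 left.
Lab T has room for 90 more but only 55 remain, so it gets 65.
Total = 90×20 + 60×65 + 190×80 + 20×10 + 140×90 = 33700.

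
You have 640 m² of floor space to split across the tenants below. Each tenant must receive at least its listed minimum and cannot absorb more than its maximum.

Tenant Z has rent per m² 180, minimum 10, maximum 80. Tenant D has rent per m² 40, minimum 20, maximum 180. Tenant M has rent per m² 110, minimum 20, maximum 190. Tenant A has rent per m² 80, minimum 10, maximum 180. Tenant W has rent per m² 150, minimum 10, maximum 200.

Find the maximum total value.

Meeting every minimum uses 10+20+20+10+10 = 70 m², leaving 570.
Rank by rent per m²: Tenant Z 180 > Tenant W 150 > Tenant M 110 > Tenant A 80 > Tenant D 40.
Tenant Z takes 70 more to reach its cap of 80 ; 500 left.
Give Tenant W 190 more to hit its cap of 200 ; 310 left.
Give Tenant M 170 more to hit its cap of 190 ; 140 left.
Tenant A has room for 170 more but only 140 remain, so it gets 150.
Total = 180×80 + 40×20 + 110×190 + 80×150 + 150×200 = 78100.

78100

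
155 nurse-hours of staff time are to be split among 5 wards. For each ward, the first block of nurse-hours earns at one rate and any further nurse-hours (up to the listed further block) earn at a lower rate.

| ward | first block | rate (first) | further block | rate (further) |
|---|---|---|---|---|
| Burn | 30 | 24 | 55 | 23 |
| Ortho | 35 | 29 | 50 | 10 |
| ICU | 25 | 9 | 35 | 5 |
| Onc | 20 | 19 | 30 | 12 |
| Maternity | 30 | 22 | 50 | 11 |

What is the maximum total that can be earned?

3755

Treat each block as its own option and order by rate: Ortho/first 29 > Burn/first 24 > Burn/second 23 > Maternity/first 22 > Onc/first 19 > Onc/second 12 > Maternity/second 11 > Ortho/second 10 > ICU/first 9 > ICU/second 5.
Ortho first at 29: fill all 35 ; 120 left.
Burn/first (24): +30 ; 90 left.
Burn second at 23: fill all 55 ; 35 left.
Maternity/first (22): +30 ; 5 left.
Onc first at 19: only 5 left, fill 5.
Total = 29×35 + 24×30 + 23×55 + 22×30 + 19×5 = 3755.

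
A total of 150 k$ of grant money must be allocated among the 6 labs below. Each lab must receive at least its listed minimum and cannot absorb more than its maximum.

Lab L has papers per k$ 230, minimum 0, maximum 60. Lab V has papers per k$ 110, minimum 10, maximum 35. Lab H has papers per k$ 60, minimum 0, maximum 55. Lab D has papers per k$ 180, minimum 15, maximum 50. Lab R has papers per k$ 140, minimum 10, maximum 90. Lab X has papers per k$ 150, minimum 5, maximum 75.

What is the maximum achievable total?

28300

Meeting every minimum uses 0+10+0+15+10+5 = 40 k$, leaving 110.
Rank by papers per k$: Lab L 230 > Lab D 180 > Lab X 150 > Lab R 140 > Lab V 110 > Lab H 60.
Lab L: +60 to 60 (cap) ; 50 left.
Give Lab D 35 more to hit its cap of 50 ; 15 left.
Only 15 left; Lab X takes them to reach 20.
Total = 230×60 + 110×10 + 180×50 + 140×10 + 150×20 = 28300.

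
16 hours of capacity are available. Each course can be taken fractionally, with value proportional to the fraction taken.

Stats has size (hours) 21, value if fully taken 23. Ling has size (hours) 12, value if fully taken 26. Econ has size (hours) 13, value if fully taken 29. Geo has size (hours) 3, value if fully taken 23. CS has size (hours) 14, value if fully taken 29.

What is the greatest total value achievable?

52

Rank by value-to-size ratio: Geo 23/3≈7.67, Econ 29/13≈2.23, Ling 26/12≈2.17, CS 29/14≈2.07, Stats 23/21≈1.1.
Geo: take in full, 3 hours for value 23 → 13 left.
Econ: take in full, 13 hours for value 29 → 0 left.
Total value = 52.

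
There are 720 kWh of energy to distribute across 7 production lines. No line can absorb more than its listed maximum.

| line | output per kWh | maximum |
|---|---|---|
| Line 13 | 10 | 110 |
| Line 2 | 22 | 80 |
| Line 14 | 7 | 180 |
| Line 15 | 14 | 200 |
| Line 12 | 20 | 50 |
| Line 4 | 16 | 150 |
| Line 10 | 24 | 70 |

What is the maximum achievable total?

Highest output per kWh first: Line 10 24 > Line 2 22 > Line 12 20 > Line 4 16 > Line 15 14 > Line 13 10 > Line 14 7.
Give Line 10 70 to hit its cap of 70 ; 650 left.
Line 2: +80 to 80 (cap) ; 570 left.
Give Line 12 50 to hit its cap of 50 ; 520 left.
Line 4 takes 150 to reach its cap of 150 ; 370 left.
Line 15: +200 to 200 (cap) ; 170 left.
Line 13 takes 110 to reach its cap of 110 ; 60 left.
Only 60 left; Line 14 takes them to reach 60.
Total = 10×110 + 22×80 + 7×60 + 14×200 + 20×50 + 16×150 + 24×70 = 11160.

11160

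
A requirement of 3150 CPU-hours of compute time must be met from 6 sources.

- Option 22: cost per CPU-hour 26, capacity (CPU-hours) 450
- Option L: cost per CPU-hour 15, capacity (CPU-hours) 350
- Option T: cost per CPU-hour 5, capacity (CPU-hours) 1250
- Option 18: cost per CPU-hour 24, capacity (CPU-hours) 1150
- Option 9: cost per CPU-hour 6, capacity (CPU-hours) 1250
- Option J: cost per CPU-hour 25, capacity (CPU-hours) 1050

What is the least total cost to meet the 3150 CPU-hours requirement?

Use sources in increasing cost order.
Take 1250 from Option T at 5 ; need 1900 more.
Option 9 (6): use full 1250 ; 650 CPU-hours to go.
Take 350 from Option L at 15 ; need 300 more.
Option 18 at 24: take 300 of its 1150 ; requirement met.
Option J, Option 22: unused.
Cost = 1250×5 + 1250×6 + 350×15 + 300×24 = 26200.

26200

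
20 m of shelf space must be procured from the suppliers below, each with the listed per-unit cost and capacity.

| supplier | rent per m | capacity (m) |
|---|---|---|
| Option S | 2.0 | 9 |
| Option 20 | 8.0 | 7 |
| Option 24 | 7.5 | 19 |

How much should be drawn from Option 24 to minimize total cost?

11

Cheapest first:
Option S at 2.0: take all 9 m → 11 still needed.
Option 24 at 7.5: take 11 of its 19 → requirement met.
Option 20: unused.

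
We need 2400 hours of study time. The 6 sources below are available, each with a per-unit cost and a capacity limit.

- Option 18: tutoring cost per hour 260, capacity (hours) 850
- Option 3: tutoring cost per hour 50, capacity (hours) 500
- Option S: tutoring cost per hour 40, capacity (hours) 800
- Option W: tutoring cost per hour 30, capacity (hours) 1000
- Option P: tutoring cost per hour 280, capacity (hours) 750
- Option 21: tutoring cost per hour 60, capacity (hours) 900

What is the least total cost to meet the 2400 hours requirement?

Fill from the cheapest source first.
Option W (30): use full 1000 → 1400 hours to go.
Option S at 40: take all 800 hours → 600 still needed.
Option 3 (50): use full 500 → 100 hours to go.
Take 100 from Option 21 at 60 to finish.
Option 18, Option P: unused.
Cost = 1000×30 + 800×40 + 500×50 + 100×60 = 93000.

93000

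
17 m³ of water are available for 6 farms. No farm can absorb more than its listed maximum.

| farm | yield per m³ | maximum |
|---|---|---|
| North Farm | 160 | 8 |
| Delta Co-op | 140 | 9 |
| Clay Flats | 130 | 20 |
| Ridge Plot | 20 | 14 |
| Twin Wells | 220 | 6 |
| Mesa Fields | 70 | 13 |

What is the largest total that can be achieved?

3020

Highest yield per m³ first: Twin Wells 220 > North Farm 160 > Delta Co-op 140 > Clay Flats 130 > Mesa Fields 70 > Ridge Plot 20.
Give Twin Wells 6 to hit its cap of 6 → 11 left.
North Farm takes 8 to reach its cap of 8 → 3 left.
Delta Co-op has room for 9 but only 3 remain, so it gets 3.
Total = 160×8 + 140×3 + 220×6 = 3020.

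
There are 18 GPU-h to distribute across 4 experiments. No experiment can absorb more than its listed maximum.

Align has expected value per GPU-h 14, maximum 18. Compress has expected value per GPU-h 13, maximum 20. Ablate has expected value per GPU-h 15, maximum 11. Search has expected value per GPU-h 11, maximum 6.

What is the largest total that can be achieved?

Highest expected value per GPU-h first: Ablate 15 > Align 14 > Compress 13 > Search 11.
Ablate: +11 to 11 (cap) ; 7 left.
Only 7 left; Align takes them to reach 7.
Total = 14×7 + 15×11 = 263.

263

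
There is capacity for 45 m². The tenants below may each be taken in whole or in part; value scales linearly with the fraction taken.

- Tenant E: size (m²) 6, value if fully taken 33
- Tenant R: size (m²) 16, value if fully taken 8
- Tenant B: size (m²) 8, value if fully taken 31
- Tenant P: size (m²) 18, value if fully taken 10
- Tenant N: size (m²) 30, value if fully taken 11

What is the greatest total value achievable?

80.5

Rank by value-to-size ratio: Tenant E 33/6≈5.5, Tenant B 31/8≈3.88, Tenant P 10/18≈0.556, Tenant R 8/16≈0.5, Tenant N 11/30≈0.367.
Tenant E: take in full, 6 m² for value 33 ; 39 left.
All 8 m² of Tenant B fit (value 31) ; 31 remain.
All 18 m² of Tenant P fit (value 10) ; 13 remain.
Fill the last 13 m² with part of Tenant R: 13/16 of it earns 6.5.
Total value = 80.5.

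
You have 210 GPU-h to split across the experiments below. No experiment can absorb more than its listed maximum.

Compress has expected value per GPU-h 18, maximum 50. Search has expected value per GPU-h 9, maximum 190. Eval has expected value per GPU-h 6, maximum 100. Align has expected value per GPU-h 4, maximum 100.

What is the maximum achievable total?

2340

Highest expected value per GPU-h first: Compress 18 > Search 9 > Eval 6 > Align 4.
Compress takes 50 to reach its cap of 50 → 160 left.
Only 160 left; Search takes them to reach 160.
Total = 18×50 + 9×160 = 2340.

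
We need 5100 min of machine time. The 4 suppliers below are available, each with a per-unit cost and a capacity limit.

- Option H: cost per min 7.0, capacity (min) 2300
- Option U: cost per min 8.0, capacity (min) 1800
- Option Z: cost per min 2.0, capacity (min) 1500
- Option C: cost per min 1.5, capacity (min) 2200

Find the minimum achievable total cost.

Fill from the cheapest supplier first.
Option C (1.5): use full 2200 → 2900 min to go.
Option Z at 2.0: take all 1500 min → 1400 still needed.
Option H (7.0): take the remaining 1400 → done.
Option U: unused.
Cost = 2200×1.5 + 1500×2.0 + 1400×7.0 = 16100.

16100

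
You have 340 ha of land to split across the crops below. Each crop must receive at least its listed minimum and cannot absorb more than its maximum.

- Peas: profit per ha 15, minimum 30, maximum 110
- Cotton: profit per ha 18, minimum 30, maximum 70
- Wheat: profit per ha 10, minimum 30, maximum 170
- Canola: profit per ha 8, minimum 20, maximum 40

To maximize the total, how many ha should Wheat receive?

140

Meeting every minimum uses 30+30+30+20 = 110 ha, leaving 230.
Rank by profit per ha: Cotton 18 > Peas 15 > Wheat 10 > Canola 8.
Cotton takes 40 more to reach its cap of 70 → 190 left.
Peas takes 80 more to reach its cap of 110 → 110 left.
Only 110 left; Wheat takes them to reach 140.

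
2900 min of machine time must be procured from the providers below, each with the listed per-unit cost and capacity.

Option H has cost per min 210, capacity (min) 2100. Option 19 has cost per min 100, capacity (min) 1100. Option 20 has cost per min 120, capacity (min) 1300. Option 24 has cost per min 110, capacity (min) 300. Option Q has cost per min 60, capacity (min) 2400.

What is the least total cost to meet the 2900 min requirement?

194000

Fill from the cheapest provider first.
Take 2400 from Option Q at 60 — need 500 more.
Option 19 (100): take the remaining 500 — done.
Option 24, Option 20, Option H: unused.
Cost = 2400×60 + 500×100 = 194000.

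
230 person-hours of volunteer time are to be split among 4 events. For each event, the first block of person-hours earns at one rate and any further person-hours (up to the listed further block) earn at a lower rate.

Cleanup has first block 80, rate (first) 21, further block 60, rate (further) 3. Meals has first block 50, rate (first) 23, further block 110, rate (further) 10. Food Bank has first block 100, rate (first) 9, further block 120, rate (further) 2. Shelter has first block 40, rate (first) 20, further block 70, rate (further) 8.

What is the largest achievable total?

Treat each block as its own option and order by rate: Meals/T1 23 > Cleanup/T1 21 > Shelter/T1 20 > Meals/T2 10 > Food Bank/T1 9 > Shelter/T2 8 > Cleanup/T2 3 > Food Bank/T2 2.
Meals T1 at 23: fill all 50 → 180 left.
Cleanup T1 at 21: fill all 80 → 100 left.
Shelter T1 at 20: fill all 40 → 60 left.
60 remain; put them into Meals T2 at 10.
Total = 23×50 + 21×80 + 20×40 + 10×60 = 4230.

4230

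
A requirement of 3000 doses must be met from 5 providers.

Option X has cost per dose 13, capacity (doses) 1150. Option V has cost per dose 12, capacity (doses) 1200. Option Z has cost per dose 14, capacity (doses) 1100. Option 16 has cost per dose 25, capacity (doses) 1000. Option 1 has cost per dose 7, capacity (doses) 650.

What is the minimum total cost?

33900

Cheapest first:
Take 650 from Option 1 at 7 — need 2350 more.
Take 1200 from Option V at 12 — need 1150 more.
Take 1150 from Option X at 13 — need 0 more.
Option Z, Option 16: unused.
Cost = 650×7 + 1200×12 + 1150×13 = 33900.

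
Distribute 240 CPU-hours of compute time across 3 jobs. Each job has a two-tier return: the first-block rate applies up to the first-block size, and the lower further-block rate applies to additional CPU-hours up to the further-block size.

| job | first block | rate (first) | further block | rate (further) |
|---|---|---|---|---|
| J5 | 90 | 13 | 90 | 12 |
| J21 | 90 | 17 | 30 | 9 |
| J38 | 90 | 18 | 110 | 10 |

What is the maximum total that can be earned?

Treat each block as its own option and order by rate: J38/T1 18 > J21/T1 17 > J5/T1 13 > J5/T2 12 > J38/T2 10 > J21/T2 9.
J38 T1 at 18: fill all 90 → 150 left.
J21/T1 (17): +90 → 60 left.
60 remain; put them into J5 T1 at 13.
Total = 18×90 + 17×90 + 13×60 = 3930.

3930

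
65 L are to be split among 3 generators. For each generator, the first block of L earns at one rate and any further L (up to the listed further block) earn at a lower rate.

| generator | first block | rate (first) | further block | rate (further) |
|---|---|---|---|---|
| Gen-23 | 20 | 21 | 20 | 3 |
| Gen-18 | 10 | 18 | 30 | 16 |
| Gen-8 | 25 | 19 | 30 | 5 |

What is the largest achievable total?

Order all 6 blocks by rate: Gen-23/first 21 > Gen-8/first 19 > Gen-18/first 18 > Gen-18/second 16 > Gen-8/second 5 > Gen-23/second 3.
Fill Gen-23 first block (20 at 21) → 45 left.
Fill Gen-8 first block (25 at 19) → 20 left.
Fill Gen-18 first block (10 at 18) → 10 left.
10 remain; put them into Gen-18 second at 16.
Total = 21×20 + 19×25 + 18×10 + 16×10 = 1235.

1235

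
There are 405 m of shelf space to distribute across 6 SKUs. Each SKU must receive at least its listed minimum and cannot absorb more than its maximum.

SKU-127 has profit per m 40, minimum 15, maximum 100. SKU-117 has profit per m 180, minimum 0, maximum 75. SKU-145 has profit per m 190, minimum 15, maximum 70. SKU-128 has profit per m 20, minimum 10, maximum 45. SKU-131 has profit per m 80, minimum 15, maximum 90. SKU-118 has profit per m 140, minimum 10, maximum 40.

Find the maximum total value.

Meeting every minimum uses 15+0+15+10+15+10 = 65 m, leaving 340.
Order the SKUs by profit per m: SKU-145 190 > SKU-117 180 > SKU-118 140 > SKU-131 80 > SKU-127 40 > SKU-128 20.
Give SKU-145 55 more to hit its cap of 70 → 285 left.
SKU-117: +75 to 75 (cap) → 210 left.
Give SKU-118 30 more to hit its cap of 40 → 180 left.
SKU-131 takes 75 more to reach its cap of 90 → 105 left.
SKU-127 takes 85 more to reach its cap of 100 → 20 left.
SKU-128 has room for 35 more but only 20 remain, so it gets 30.
Total = 40×100 + 180×75 + 190×70 + 20×30 + 80×90 + 140×40 = 44200.

44200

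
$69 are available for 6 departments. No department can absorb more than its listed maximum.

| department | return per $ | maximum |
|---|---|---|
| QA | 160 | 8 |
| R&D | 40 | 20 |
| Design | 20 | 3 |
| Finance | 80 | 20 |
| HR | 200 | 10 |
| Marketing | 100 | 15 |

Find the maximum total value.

7020

Highest return per $ first: HR 200 > QA 160 > Marketing 100 > Finance 80 > R&D 40 > Design 20.
Give HR 10 to hit its cap of 10 ; 59 left.
QA: +8 to 8 (cap) ; 51 left.
Marketing takes 15 to reach its cap of 15 ; 36 left.
Finance takes 20 to reach its cap of 20 ; 16 left.
R&D has room for 20 but only 16 remain, so it gets 16.
Total = 160×8 + 40×16 + 80×20 + 200×10 + 100×15 = 7020.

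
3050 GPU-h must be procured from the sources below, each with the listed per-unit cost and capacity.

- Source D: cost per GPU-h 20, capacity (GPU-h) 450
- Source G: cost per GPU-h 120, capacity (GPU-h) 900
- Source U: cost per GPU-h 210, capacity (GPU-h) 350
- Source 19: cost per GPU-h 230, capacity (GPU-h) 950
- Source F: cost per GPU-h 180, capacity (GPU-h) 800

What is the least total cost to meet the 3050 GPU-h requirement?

461000

Fill from the cheapest source first.
Take 450 from Source D at 20 → need 2600 more.
Take 900 from Source G at 120 → need 1700 more.
Source F (180): use full 800 → 900 GPU-h to go.
Take 350 from Source U at 210 → need 550 more.
Source 19 (230): take the remaining 550 → done.
Cost = 450×20 + 900×120 + 800×180 + 350×210 + 550×230 = 461000.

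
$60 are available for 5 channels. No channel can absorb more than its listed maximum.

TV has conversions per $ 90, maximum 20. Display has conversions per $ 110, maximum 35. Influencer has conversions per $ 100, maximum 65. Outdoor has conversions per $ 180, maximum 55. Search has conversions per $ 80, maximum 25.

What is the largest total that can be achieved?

Order the channels by conversions per $: Outdoor 180 > Display 110 > Influencer 100 > TV 90 > Search 80.
Outdoor: +55 to 55 (cap) ; 5 left.
Display: +5 (room for 35) → 5. Pool exhausted.
Total = 110×5 + 180×55 = 10450.

10450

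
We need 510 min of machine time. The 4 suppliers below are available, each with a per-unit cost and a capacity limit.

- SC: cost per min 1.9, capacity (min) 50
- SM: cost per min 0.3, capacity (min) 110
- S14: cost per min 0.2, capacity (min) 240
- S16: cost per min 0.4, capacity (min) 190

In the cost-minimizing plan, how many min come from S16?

160

Fill from the cheapest supplier first.
S14 at 0.2: take all 240 min → 270 still needed.
Take 110 from SM at 0.3 → need 160 more.
S16 (0.4): take the remaining 160 → done.
SC: unused.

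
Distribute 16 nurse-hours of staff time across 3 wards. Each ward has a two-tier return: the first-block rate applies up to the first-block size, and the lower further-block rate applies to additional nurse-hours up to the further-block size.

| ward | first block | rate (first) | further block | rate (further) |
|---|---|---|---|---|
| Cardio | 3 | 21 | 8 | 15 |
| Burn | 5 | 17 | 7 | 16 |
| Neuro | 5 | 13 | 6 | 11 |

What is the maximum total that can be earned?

Treat each block as its own option and order by rate: Cardio/first 21 > Burn/first 17 > Burn/second 16 > Cardio/second 15 > Neuro/first 13 > Neuro/second 11.
Cardio first at 21: fill all 3 ; 13 left.
Burn first at 17: fill all 5 ; 8 left.
Burn/second (16): +7 ; 1 left.
Cardio second at 15: only 1 left, fill 1.
Total = 21×3 + 17×5 + 16×7 + 15×1 = 275.

275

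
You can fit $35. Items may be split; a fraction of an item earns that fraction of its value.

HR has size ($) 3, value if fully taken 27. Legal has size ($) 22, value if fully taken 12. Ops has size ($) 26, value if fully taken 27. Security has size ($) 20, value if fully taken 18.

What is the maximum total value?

59.4

Best value per unit of size first: HR 27/3≈9, Ops 27/26≈1.04, Security 18/20≈0.9, Legal 12/22≈0.545.
HR: take in full, 3 $ for value 27 → 32 left.
All 26 $ of Ops fit (value 27) → 6 remain.
Fill the last 6 $ with part of Security: 6/20 of it earns 5.4.
Total value = 59.4.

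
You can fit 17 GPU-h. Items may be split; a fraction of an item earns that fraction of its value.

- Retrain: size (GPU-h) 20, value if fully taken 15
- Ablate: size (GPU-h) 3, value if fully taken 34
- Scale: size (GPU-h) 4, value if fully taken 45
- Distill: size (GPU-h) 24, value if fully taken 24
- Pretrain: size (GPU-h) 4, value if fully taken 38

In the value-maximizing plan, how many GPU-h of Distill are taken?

6

Best value per unit of size first: Ablate 34/3≈11.3, Scale 45/4≈11.2, Pretrain 38/4≈9.5, Distill 24/24≈1, Retrain 15/20≈0.75.
Take all of Ablate (3 GPU-h, value 34) → 14 GPU-h left.
All 4 GPU-h of Scale fit (value 45) → 10 remain.
Take all of Pretrain (4 GPU-h, value 38) → 6 GPU-h left.
Only 6 GPU-h remain; take 6/24 of Distill for value 24×6/24 = 6.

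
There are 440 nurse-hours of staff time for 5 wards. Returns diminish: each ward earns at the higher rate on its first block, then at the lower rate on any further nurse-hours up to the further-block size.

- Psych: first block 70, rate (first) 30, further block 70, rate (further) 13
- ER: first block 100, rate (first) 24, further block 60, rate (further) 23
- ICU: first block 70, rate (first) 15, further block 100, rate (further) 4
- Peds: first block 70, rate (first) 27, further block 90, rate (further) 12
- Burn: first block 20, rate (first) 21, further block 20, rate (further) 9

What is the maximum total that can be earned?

9890

Order all 10 blocks by rate: Psych/tier1 30 > Peds/tier1 27 > ER/tier1 24 > ER/tier2 23 > Burn/tier1 21 > ICU/tier1 15 > Psych/tier2 13 > Peds/tier2 12 > Burn/tier2 9 > ICU/tier2 4.
Fill Psych tier1 block (70 at 30) → 370 left.
Peds/tier1 (27): +70 → 300 left.
ER tier1 at 24: fill all 100 → 200 left.
ER tier2 at 23: fill all 60 → 140 left.
Burn/tier1 (21): +20 → 120 left.
ICU/tier1 (15): +70 → 50 left.
Psych/tier2: +50 of 70 at 13; pool empty.
Total = 30×70 + 27×70 + 24×100 + 23×60 + 21×20 + 15×70 + 13×50 = 9890.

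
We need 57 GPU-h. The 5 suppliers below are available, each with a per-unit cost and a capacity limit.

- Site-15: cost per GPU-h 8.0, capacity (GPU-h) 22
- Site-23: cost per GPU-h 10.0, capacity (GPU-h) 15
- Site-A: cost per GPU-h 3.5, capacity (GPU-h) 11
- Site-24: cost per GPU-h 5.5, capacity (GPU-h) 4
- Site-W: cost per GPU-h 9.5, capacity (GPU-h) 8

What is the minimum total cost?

Cheapest first:
Take 11 from Site-A at 3.5 → need 46 more.
Site-24 (5.5): use full 4 → 42 GPU-h to go.
Take 22 from Site-15 at 8.0 → need 20 more.
Take 8 from Site-W at 9.5 → need 12 more.
Site-23 at 10.0: take 12 of its 15 → requirement met.
Cost = 11×3.5 + 4×5.5 + 22×8.0 + 8×9.5 + 12×10.0 = 432.5.

432.5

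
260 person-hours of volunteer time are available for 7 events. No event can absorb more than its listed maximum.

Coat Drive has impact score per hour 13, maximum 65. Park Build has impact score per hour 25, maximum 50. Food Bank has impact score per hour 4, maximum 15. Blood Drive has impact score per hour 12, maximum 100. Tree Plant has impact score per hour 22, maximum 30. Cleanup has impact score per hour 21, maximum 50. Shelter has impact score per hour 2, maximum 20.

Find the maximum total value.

Highest impact score per hour first: Park Build 25 > Tree Plant 22 > Cleanup 21 > Coat Drive 13 > Blood Drive 12 > Food Bank 4 > Shelter 2.
Park Build: +50 to 50 (cap) — 210 left.
Tree Plant: +30 to 30 (cap) — 180 left.
Cleanup takes 50 to reach its cap of 50 — 130 left.
Coat Drive: +65 to 65 (cap) — 65 left.
Blood Drive has room for 100 but only 65 remain, so it gets 65.
Total = 13×65 + 25×50 + 12×65 + 22×30 + 21×50 = 4585.

4585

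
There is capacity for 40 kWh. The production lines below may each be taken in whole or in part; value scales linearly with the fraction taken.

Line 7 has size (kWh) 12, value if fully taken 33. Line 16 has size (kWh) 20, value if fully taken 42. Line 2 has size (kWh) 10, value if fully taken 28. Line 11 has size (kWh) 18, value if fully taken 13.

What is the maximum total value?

98.8

Rank by value-to-size ratio: Line 2 28/10≈2.8, Line 7 33/12≈2.75, Line 16 42/20≈2.1, Line 11 13/18≈0.722.
All 10 kWh of Line 2 fit (value 28) → 30 remain.
Line 7: take in full, 12 kWh for value 33 → 18 left.
Only 18 kWh remain; take 18/20 of Line 16 for value 42×18/20 = 37.8.
Total value = 98.8.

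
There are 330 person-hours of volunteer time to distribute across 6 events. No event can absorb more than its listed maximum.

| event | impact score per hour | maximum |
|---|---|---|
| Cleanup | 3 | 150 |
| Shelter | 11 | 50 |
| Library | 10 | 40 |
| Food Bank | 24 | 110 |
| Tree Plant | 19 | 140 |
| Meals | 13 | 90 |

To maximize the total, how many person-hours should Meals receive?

Order the events by impact score per hour: Food Bank 24 > Tree Plant 19 > Meals 13 > Shelter 11 > Library 10 > Cleanup 3.
Give Food Bank 110 to hit its cap of 110 ; 220 left.
Tree Plant: +140 to 140 (cap) ; 80 left.
Meals: +80 (room for 90) → 80. Pool exhausted.

80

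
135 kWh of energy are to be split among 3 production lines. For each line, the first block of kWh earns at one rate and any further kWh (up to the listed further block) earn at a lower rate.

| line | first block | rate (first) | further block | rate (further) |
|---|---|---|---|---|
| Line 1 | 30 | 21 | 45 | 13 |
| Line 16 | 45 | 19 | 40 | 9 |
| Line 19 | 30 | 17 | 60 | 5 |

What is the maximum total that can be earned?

2385

Rank every tier by rate: Line 1/T1 21 > Line 16/T1 19 > Line 19/T1 17 > Line 1/T2 13 > Line 16/T2 9 > Line 19/T2 5.
Line 1 T1 at 21: fill all 30 → 105 left.
Line 16/T1 (19): +45 → 60 left.
Line 19 T1 at 17: fill all 30 → 30 left.
Line 1/T2: +30 of 45 at 13; pool empty.
Total = 21×30 + 19×45 + 17×30 + 13×30 = 2385.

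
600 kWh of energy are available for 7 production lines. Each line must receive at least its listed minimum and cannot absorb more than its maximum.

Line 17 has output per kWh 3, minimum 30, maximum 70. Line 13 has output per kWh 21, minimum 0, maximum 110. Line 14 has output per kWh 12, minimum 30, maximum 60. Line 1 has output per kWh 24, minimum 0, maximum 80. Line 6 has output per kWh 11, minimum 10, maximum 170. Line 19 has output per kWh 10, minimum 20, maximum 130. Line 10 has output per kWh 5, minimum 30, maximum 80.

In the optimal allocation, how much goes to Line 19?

120

Meeting every minimum uses 30+0+30+0+10+20+30 = 120 kWh, leaving 480.
Highest output per kWh first: Line 1 24 > Line 13 21 > Line 14 12 > Line 6 11 > Line 19 10 > Line 10 5 > Line 17 3.
Give Line 1 80 more to hit its cap of 80 → 400 left.
Give Line 13 110 more to hit its cap of 110 → 290 left.
Give Line 14 30 more to hit its cap of 60 → 260 left.
Line 6 takes 160 more to reach its cap of 170 → 100 left.
Only 100 left; Line 19 takes them to reach 120.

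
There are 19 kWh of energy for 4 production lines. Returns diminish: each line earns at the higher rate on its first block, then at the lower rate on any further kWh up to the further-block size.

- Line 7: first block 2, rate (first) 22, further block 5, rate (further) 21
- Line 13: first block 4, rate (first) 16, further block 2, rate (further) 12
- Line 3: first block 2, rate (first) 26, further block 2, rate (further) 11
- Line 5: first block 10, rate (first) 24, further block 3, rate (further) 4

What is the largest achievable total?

Order all 8 blocks by rate: Line 3/tier1 26 > Line 5/tier1 24 > Line 7/tier1 22 > Line 7/tier2 21 > Line 13/tier1 16 > Line 13/tier2 12 > Line 3/tier2 11 > Line 5/tier2 4.
Line 3 tier1 at 26: fill all 2 → 17 left.
Fill Line 5 tier1 block (10 at 24) → 7 left.
Line 7 tier1 at 22: fill all 2 → 5 left.
Fill Line 7 tier2 block (5 at 21) → 0 left.
Total = 26×2 + 24×10 + 22×2 + 21×5 = 441.

441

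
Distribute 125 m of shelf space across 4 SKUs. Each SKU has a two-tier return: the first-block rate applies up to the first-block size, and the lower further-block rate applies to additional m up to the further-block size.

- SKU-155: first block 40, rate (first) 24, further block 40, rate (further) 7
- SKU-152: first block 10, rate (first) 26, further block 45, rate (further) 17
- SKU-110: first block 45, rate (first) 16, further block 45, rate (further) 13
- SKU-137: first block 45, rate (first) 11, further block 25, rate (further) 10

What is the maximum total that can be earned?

Order all 8 blocks by rate: SKU-152/T1 26 > SKU-155/T1 24 > SKU-152/T2 17 > SKU-110/T1 16 > SKU-110/T2 13 > SKU-137/T1 11 > SKU-137/T2 10 > SKU-155/T2 7.
SKU-152/T1 (26): +10 ; 115 left.
Fill SKU-155 T1 block (40 at 24) ; 75 left.
SKU-152/T2 (17): +45 ; 30 left.
SKU-110/T1: +30 of 45 at 16; pool empty.
Total = 26×10 + 24×40 + 17×45 + 16×30 = 2465.

2465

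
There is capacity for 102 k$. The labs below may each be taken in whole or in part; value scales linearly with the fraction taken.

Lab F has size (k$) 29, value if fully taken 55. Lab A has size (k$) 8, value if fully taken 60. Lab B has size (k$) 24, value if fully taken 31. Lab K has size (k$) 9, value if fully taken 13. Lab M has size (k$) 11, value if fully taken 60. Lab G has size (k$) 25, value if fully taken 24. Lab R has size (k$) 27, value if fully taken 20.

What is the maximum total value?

239.16

Best value per unit of size first: Lab A 60/8≈7.5, Lab M 60/11≈5.45, Lab F 55/29≈1.9, Lab K 13/9≈1.44, Lab B 31/24≈1.29, Lab G 24/25≈0.96, Lab R 20/27≈0.741.
All 8 k$ of Lab A fit (value 60) ; 94 remain.
Take all of Lab M (11 k$, value 60) ; 83 k$ left.
All 29 k$ of Lab F fit (value 55) ; 54 remain.
All 9 k$ of Lab K fit (value 13) ; 45 remain.
All 24 k$ of Lab B fit (value 31) ; 21 remain.
Only 21 k$ remain; take 21/25 of Lab G for value 24×21/25 = 20.16.
Total value = 239.16.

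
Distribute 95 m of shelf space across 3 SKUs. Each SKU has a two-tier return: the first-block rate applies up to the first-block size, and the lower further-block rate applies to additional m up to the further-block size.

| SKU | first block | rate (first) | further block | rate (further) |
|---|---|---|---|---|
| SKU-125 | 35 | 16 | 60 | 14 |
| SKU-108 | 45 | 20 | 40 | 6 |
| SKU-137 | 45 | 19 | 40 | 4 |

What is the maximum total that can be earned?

1835

Rank every tier by rate: SKU-108/tier1 20 > SKU-137/tier1 19 > SKU-125/tier1 16 > SKU-125/tier2 14 > SKU-108/tier2 6 > SKU-137/tier2 4.
SKU-108/tier1 (20): +45 — 50 left.
SKU-137/tier1 (19): +45 — 5 left.
5 remain; put them into SKU-125 tier1 at 16.
Total = 20×45 + 19×45 + 16×5 = 1835.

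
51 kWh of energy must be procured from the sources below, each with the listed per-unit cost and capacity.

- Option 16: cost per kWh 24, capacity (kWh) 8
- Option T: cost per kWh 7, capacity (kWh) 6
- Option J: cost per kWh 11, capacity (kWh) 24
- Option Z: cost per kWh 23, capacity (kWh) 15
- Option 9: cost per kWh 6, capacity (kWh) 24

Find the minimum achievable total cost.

Fill from the cheapest source first.
Option 9 (6): use full 24 ; 27 kWh to go.
Option T (7): use full 6 ; 21 kWh to go.
Take 21 from Option J at 11 to finish.
Option Z, Option 16: unused.
Cost = 24×6 + 6×7 + 21×11 = 417.

417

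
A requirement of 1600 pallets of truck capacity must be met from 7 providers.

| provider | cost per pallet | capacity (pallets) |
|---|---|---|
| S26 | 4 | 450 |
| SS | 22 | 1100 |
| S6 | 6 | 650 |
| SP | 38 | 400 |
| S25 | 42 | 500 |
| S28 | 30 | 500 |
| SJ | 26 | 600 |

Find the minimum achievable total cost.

16700

Use providers in increasing cost order.
Take 450 from S26 at 4 ; need 1150 more.
S6 (6): use full 650 ; 500 pallets to go.
SS (22): take the remaining 500 ; done.
SJ, S28, SP, S25: unused.
Cost = 450×4 + 650×6 + 500×22 = 16700.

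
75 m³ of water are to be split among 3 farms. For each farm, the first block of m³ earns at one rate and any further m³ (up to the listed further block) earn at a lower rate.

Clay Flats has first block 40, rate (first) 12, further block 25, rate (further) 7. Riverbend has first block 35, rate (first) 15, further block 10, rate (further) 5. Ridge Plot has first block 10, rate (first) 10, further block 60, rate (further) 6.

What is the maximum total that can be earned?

1005

Rank every tier by rate: Riverbend/T1 15 > Clay Flats/T1 12 > Ridge Plot/T1 10 > Clay Flats/T2 7 > Ridge Plot/T2 6 > Riverbend/T2 5.
Fill Riverbend T1 block (35 at 15) ; 40 left.
Fill Clay Flats T1 block (40 at 12) ; 0 left.
Total = 15×35 + 12×40 = 1005.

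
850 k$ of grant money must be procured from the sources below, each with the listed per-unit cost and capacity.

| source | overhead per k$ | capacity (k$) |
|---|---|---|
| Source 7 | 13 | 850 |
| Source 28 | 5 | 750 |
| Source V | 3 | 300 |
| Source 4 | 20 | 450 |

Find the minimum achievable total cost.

Use sources in increasing cost order.
Source V at 3: take all 300 k$ — 550 still needed.
Take 550 from Source 28 at 5 to finish.
Source 7, Source 4: unused.
Cost = 300×3 + 550×5 = 3650.

3650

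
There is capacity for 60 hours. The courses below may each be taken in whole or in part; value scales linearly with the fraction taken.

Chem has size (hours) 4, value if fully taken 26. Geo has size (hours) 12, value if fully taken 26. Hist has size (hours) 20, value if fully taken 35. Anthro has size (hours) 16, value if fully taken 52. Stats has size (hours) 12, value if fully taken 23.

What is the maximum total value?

Best value per unit of size first: Chem 26/4≈6.5, Anthro 52/16≈3.25, Geo 26/12≈2.17, Stats 23/12≈1.92, Hist 35/20≈1.75.
All 4 hours of Chem fit (value 26) — 56 remain.
Anthro: take in full, 16 hours for value 52 — 40 left.
Geo: take in full, 12 hours for value 26 — 28 left.
Stats: take in full, 12 hours for value 23 — 16 left.
Fill the last 16 hours with part of Hist: 16/20 of it earns 28.
Total value = 155.

155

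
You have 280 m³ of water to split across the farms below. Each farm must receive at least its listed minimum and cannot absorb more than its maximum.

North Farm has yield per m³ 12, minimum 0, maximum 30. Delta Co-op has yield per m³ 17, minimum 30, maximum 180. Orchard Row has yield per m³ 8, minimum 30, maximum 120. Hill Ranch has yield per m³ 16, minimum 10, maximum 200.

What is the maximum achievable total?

Meeting every minimum uses 0+30+30+10 = 70 m³, leaving 210.
Highest yield per m³ first: Delta Co-op 17 > Hill Ranch 16 > North Farm 12 > Orchard Row 8.
Delta Co-op: +150 to 180 (cap) ; 60 left.
Only 60 left; Hill Ranch takes them to reach 70.
Total = 17×180 + 8×30 + 16×70 = 4420.

4420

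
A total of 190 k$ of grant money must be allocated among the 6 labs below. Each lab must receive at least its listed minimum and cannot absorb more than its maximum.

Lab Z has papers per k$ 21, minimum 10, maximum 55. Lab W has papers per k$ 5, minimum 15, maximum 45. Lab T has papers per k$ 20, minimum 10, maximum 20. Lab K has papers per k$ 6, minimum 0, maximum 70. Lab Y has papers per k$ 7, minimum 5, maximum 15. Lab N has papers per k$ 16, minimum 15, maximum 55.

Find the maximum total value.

Meeting every minimum uses 10+15+10+0+5+15 = 55 k$, leaving 135.
Order the labs by papers per k$: Lab Z 21 > Lab T 20 > Lab N 16 > Lab Y 7 > Lab K 6 > Lab W 5.
Lab Z takes 45 more to reach its cap of 55 ; 90 left.
Lab T takes 10 more to reach its cap of 20 ; 80 left.
Lab N takes 40 more to reach its cap of 55 ; 40 left.
Lab Y: +10 to 15 (cap) ; 30 left.
Lab K: +30 (room for 70) → 30. Pool exhausted.
Total = 21×55 + 5×15 + 20×20 + 6×30 + 7×15 + 16×55 = 2795.

2795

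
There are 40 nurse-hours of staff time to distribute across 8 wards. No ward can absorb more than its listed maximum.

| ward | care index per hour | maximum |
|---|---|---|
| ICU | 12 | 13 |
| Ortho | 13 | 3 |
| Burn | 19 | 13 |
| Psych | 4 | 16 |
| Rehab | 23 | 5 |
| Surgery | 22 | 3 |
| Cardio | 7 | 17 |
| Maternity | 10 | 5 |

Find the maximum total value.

653

Highest care index per hour first: Rehab 23 > Surgery 22 > Burn 19 > Ortho 13 > ICU 12 > Maternity 10 > Cardio 7 > Psych 4.
Rehab takes 5 to reach its cap of 5 → 35 left.
Surgery takes 3 to reach its cap of 3 → 32 left.
Burn takes 13 to reach its cap of 13 → 19 left.
Ortho takes 3 to reach its cap of 3 → 16 left.
ICU: +13 to 13 (cap) → 3 left.
Only 3 left; Maternity takes them to reach 3.
Total = 12×13 + 13×3 + 19×13 + 23×5 + 22×3 + 10×3 = 653.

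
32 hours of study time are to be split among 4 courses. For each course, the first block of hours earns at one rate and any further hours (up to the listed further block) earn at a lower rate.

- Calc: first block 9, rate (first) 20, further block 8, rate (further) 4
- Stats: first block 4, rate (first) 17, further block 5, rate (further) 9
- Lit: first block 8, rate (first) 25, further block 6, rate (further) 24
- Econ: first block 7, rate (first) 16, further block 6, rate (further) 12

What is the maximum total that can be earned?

Order all 8 blocks by rate: Lit/tier1 25 > Lit/tier2 24 > Calc/tier1 20 > Stats/tier1 17 > Econ/tier1 16 > Econ/tier2 12 > Stats/tier2 9 > Calc/tier2 4.
Lit/tier1 (25): +8 ; 24 left.
Fill Lit tier2 block (6 at 24) ; 18 left.
Calc/tier1 (20): +9 ; 9 left.
Stats/tier1 (17): +4 ; 5 left.
Econ tier1 at 16: only 5 left, fill 5.
Total = 25×8 + 24×6 + 20×9 + 17×4 + 16×5 = 672.

672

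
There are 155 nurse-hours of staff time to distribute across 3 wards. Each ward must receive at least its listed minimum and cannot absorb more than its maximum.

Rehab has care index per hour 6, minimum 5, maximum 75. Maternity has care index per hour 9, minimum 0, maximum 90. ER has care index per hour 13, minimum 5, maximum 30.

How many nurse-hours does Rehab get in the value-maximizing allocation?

Meeting every minimum uses 5+0+5 = 10 nurse-hours, leaving 145.
Rank by care index per hour: ER 13 > Maternity 9 > Rehab 6.
ER takes 25 more to reach its cap of 30 ; 120 left.
Give Maternity 90 more to hit its cap of 90 ; 30 left.
Rehab has room for 70 more but only 30 remain, so it gets 35.

35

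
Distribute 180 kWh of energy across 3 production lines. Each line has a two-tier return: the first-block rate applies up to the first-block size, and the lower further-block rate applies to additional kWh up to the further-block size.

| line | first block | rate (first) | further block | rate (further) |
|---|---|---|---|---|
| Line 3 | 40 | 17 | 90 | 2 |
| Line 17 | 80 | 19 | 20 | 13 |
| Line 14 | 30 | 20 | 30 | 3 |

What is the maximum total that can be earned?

3090

Treat each block as its own option and order by rate: Line 14/tier1 20 > Line 17/tier1 19 > Line 3/tier1 17 > Line 17/tier2 13 > Line 14/tier2 3 > Line 3/tier2 2.
Line 14/tier1 (20): +30 — 150 left.
Line 17/tier1 (19): +80 — 70 left.
Line 3/tier1 (17): +40 — 30 left.
Line 17 tier2 at 13: fill all 20 — 10 left.
Line 14 tier2 at 3: only 10 left, fill 10.
Total = 20×30 + 19×80 + 17×40 + 13×20 + 3×10 = 3090.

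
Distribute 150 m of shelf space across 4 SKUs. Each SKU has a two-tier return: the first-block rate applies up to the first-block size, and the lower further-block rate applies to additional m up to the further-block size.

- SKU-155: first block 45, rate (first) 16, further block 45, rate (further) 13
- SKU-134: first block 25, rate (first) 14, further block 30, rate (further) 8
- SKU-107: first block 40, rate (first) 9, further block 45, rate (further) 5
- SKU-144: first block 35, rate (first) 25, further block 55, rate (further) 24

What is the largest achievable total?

3125

Treat each block as its own option and order by rate: SKU-144/T1 25 > SKU-144/T2 24 > SKU-155/T1 16 > SKU-134/T1 14 > SKU-155/T2 13 > SKU-107/T1 9 > SKU-134/T2 8 > SKU-107/T2 5.
Fill SKU-144 T1 block (35 at 25) → 115 left.
Fill SKU-144 T2 block (55 at 24) → 60 left.
SKU-155 T1 at 16: fill all 45 → 15 left.
15 remain; put them into SKU-134 T1 at 14.
Total = 25×35 + 24×55 + 16×45 + 14×15 = 3125.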